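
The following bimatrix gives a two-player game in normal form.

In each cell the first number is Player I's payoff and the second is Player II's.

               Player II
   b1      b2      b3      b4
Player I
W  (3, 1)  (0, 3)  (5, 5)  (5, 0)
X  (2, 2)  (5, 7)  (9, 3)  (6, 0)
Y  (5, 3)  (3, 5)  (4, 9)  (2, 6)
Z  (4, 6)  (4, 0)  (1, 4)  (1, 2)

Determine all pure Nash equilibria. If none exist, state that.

Player I against b1: payoffs 3, 2, 5, 4 → best response Y.
Player I against b2: payoffs 0, 5, 3, 4 → best response X.
Player I against b3: payoffs 5, 9, 4, 1 → best response X.
Player I against b4: payoffs 5, 6, 2, 1 → best response X.
Player II against W: payoffs 1, 3, 5, 0 → best response b3.
Player II against X: payoffs 2, 7, 3, 0 → best response b2.
Player II against Y: payoffs 3, 5, 9, 6 → best response b3.
Player II against Z: payoffs 6, 0, 4, 2 → best response b1.
Mutual best responses: (X, b2).

The unique pure-strategy Nash equilibrium is (X, b2).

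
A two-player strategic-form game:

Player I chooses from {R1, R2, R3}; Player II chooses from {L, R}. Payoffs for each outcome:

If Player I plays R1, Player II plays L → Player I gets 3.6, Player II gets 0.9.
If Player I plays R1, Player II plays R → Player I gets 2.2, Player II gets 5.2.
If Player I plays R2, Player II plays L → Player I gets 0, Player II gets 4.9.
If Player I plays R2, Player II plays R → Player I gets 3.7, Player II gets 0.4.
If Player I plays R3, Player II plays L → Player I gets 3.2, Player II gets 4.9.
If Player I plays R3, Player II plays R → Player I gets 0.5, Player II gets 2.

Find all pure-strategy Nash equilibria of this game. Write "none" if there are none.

none

Player I against L: payoffs 3.6, 0, 3.2 → best response R1.
Player I against R: payoffs 2.2, 3.7, 0.5 → best response R2.
Player II against R1: payoffs 0.9, 5.2 → best response R.
Player II against R2: payoffs 4.9, 0.4 → best response L.
Player II against R3: payoffs 4.9, 2 → best response L.
No profile is a mutual best response for all players.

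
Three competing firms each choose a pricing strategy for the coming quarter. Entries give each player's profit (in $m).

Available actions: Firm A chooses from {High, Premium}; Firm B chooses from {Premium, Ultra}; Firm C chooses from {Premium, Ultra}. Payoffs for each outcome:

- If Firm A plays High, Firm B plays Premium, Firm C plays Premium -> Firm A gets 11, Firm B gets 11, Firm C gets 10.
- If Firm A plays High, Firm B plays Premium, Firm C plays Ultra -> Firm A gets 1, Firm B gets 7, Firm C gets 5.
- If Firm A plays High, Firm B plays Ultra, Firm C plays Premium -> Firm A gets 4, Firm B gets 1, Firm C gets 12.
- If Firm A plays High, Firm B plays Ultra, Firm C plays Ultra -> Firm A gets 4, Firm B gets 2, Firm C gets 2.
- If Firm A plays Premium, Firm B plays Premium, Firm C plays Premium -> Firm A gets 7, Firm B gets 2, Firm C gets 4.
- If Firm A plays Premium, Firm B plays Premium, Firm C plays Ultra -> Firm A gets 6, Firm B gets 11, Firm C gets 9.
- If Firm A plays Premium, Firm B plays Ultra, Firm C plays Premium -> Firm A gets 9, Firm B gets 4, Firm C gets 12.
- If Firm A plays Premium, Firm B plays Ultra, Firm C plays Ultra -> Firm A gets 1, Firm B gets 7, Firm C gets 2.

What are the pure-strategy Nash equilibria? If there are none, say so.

(High, Premium, Premium) and (Premium, Premium, Ultra) and (Premium, Ultra, Premium)

(High, Premium, Premium): Firm A gets 11, best alternative 7; Firm B gets 11, best alternative 1; Firm C gets 10, best alternative 5. No profitable deviation — NE.
(High, Premium, Ultra): Firm A can switch to Premium (1 → 6). Not NE.
(High, Ultra, Premium): Firm A can switch to Premium (4 → 9). Not NE.
(High, Ultra, Ultra): Firm B can switch to Premium (2 → 7). Not NE.
(Premium, Premium, Premium): Firm A can switch to High (7 → 11). Not NE.
(Premium, Premium, Ultra): Firm A gets 6, best alternative 1; Firm B gets 11, best alternative 7; Firm C gets 9, best alternative 4. No profitable deviation — NE.
(Premium, Ultra, Premium): Firm A gets 9, best alternative 4; Firm B gets 4, best alternative 2; Firm C gets 12, best alternative 2. No profitable deviation — NE.
(Premium, Ultra, Ultra): Firm A can switch to High (1 → 4). Not NE.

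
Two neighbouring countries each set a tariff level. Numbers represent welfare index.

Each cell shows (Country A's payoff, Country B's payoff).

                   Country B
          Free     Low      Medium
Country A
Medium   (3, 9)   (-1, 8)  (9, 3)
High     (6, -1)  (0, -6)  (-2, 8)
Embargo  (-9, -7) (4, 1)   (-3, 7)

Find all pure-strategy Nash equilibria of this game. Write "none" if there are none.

For each strategy profile, look for a profitable unilateral deviation.
(Medium, Free): Country A can switch to High (3 → 6). Not NE.
(Medium, Low): Country A can switch to High (-1 → 0). Not NE.
(Medium, Medium): Country B can switch to Free (3 → 9). Not NE.
(High, Free): Country B can switch to Medium (-1 → 8). Not NE.
(High, Low): Country A can switch to Embargo (0 → 4). Not NE.
(High, Medium): Country A can switch to Medium (-2 → 9). Not NE.
(Embargo, Free): Country A can switch to Medium (-9 → 3). Not NE.
(Embargo, Low): Country B can switch to Medium (1 → 7). Not NE.
(Embargo, Medium): Country A can switch to Medium (-3 → 9). Not NE.

This game has no pure Nash equilibrium.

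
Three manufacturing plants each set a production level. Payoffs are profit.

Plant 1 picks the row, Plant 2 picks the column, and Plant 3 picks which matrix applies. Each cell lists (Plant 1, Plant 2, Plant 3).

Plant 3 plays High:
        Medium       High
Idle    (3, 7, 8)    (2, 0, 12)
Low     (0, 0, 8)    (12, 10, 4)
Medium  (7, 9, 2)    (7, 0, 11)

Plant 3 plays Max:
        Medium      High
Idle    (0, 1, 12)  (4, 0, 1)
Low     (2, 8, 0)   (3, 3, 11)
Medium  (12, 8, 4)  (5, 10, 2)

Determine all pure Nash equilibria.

Plant 1 against (Medium, High): payoffs 3, 0, 7 → best response Medium.
Plant 1 against (Medium, Max): payoffs 0, 2, 12 → best response Medium.
Plant 1 against (High, High): payoffs 2, 12, 7 → best response Low.
Plant 1 against (High, Max): payoffs 4, 3, 5 → best response Medium.
Plant 2 against (Idle, High): payoffs 7, 0 → best response Medium.
Plant 2 against (Idle, Max): payoffs 1, 0 → best response Medium.
Plant 2 against (Low, High): payoffs 0, 10 → best response High.
Plant 2 against (Low, Max): payoffs 8, 3 → best response Medium.
Plant 2 against (Medium, High): payoffs 9, 0 → best response Medium.
Plant 2 against (Medium, Max): payoffs 8, 10 → best response High.
Plant 3 against (Idle, Medium): payoffs 8, 12 → best response Max.
Plant 3 against (Idle, High): payoffs 12, 1 → best response High.
Plant 3 against (Low, Medium): payoffs 8, 0 → best response High.
Plant 3 against (Low, High): payoffs 4, 11 → best response Max.
Plant 3 against (Medium, Medium): payoffs 2, 4 → best response Max.
Plant 3 against (Medium, High): payoffs 11, 2 → best response High.
No profile is a mutual best response for all players.

This game has no pure Nash equilibrium.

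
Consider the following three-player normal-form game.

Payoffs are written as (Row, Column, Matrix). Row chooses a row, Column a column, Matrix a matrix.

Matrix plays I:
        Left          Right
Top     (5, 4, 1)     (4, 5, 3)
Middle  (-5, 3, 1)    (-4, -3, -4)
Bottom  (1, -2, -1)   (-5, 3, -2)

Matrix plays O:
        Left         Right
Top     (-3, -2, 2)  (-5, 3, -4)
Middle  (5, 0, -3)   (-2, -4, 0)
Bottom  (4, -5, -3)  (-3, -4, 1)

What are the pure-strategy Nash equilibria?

The unique pure-strategy Nash equilibrium is (Top, Right, I).

Mark each player's best response to every combination of opponents' strategies; a profile where every player is best-responding is a pure Nash equilibrium.
Row against (Left, I): payoffs 5, -5, 1 → best response Top.
Row against (Left, O): payoffs -3, 5, 4 → best response Middle.
Row against (Right, I): payoffs 4, -4, -5 → best response Top.
Row against (Right, O): payoffs -5, -2, -3 → best response Middle.
Column against (Top, I): payoffs 4, 5 → best response Right.
Column against (Top, O): payoffs -2, 3 → best response Right.
Column against (Middle, I): payoffs 3, -3 → best response Left.
Column against (Middle, O): payoffs 0, -4 → best response Left.
Column against (Bottom, I): payoffs -2, 3 → best response Right.
Column against (Bottom, O): payoffs -5, -4 → best response Right.
Matrix against (Top, Left): payoffs 1, 2 → best response O.
Matrix against (Top, Right): payoffs 3, -4 → best response I.
Matrix against (Middle, Left): payoffs 1, -3 → best response I.
Matrix against (Middle, Right): payoffs -4, 0 → best response O.
Matrix against (Bottom, Left): payoffs -1, -3 → best response I.
Matrix against (Bottom, Right): payoffs -2, 1 → best response O.
Mutual best responses: (Top, Right, I).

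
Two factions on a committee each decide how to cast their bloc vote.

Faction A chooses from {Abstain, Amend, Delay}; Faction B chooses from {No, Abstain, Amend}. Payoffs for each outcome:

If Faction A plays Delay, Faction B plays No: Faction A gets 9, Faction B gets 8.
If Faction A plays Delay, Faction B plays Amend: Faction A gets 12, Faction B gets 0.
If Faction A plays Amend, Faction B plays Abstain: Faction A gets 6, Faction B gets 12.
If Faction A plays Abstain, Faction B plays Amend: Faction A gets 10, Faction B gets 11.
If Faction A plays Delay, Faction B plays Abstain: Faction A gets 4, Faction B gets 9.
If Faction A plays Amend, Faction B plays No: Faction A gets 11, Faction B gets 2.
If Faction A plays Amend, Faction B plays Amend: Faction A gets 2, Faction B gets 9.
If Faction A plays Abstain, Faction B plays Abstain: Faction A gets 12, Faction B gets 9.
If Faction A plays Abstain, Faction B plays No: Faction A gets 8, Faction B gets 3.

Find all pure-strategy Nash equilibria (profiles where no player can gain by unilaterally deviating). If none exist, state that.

none

(Abstain, No): Faction A can switch to Amend (8 → 11). Not NE.
(Abstain, Abstain): Faction B can switch to Amend (9 → 11). Not NE.
(Abstain, Amend): Faction A can switch to Delay (10 → 12). Not NE.
(Amend, No): Faction B can switch to Abstain (2 → 12). Not NE.
(Amend, Abstain): Faction A can switch to Abstain (6 → 12). Not NE.
(Amend, Amend): Faction A can switch to Abstain (2 → 10). Not NE.
(Delay, No): Faction A can switch to Amend (9 → 11). Not NE.
(Delay, Abstain): Faction A can switch to Abstain (4 → 12). Not NE.
(The remaining 1 profile has a profitable deviation by the same check.)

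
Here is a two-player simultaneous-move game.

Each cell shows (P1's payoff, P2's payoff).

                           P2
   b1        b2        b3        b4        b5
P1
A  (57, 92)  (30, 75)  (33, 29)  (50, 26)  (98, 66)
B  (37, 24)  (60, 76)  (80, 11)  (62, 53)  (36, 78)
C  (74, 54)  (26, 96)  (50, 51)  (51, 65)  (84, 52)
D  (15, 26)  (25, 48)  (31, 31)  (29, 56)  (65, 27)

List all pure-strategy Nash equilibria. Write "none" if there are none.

P1 against b1: payoffs 57, 37, 74, 15 → best response C.
P1 against b2: payoffs 30, 60, 26, 25 → best response B.
P1 against b3: payoffs 33, 80, 50, 31 → best response B.
P1 against b4: payoffs 50, 62, 51, 29 → best response B.
P1 against b5: payoffs 98, 36, 84, 65 → best response A.
P2 against A: payoffs 92, 75, 29, 26, 66 → best response b1.
P2 against B: payoffs 24, 76, 11, 53, 78 → best response b5.
P2 against C: payoffs 54, 96, 51, 65, 52 → best response b2.
P2 against D: payoffs 26, 48, 31, 56, 27 → best response b4.
No profile is a mutual best response for all players.

none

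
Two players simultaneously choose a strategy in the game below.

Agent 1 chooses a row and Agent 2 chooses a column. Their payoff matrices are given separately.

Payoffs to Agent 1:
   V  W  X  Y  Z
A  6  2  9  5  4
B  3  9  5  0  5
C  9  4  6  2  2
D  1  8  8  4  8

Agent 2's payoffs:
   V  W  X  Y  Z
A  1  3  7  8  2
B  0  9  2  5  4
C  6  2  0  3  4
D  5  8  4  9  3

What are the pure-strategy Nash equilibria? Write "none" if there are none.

Pure-strategy Nash equilibria: (A, Y), (B, W), (C, V)

(A, V): Agent 1 can switch to C (6 → 9). Not NE.
(A, W): Agent 1 can switch to B (2 → 9). Not NE.
(A, X): Agent 2 can switch to Y (7 → 8). Not NE.
(A, Y): Agent 1 gets 5, best alternative 4; Agent 2 gets 8, best alternative 7. No profitable deviation — NE.
(A, Z): Agent 1 can switch to B (4 → 5). Not NE.
(B, V): Agent 1 can switch to A (3 → 6). Not NE.
(B, W): Agent 1 gets 9, best alternative 8; Agent 2 gets 9, best alternative 5. No profitable deviation — NE.
(B, X): Agent 1 can switch to A (5 → 9). Not NE.
(B, Y): Agent 1 can switch to A (0 → 5). Not NE.
(B, Z): Agent 1 can switch to D (5 → 8). Not NE.
(C, V): Agent 1 gets 9, best alternative 6; Agent 2 gets 6, best alternative 4. No profitable deviation — NE.
(C, W): Agent 1 can switch to B (4 → 9). Not NE.
(C, X): Agent 1 can switch to A (6 → 9). Not NE.
(C, Y): Agent 1 can switch to A (2 → 5). Not NE.
(C, Z): Agent 1 can switch to A (2 → 4). Not NE.
(The remaining 5 profiles each have a profitable deviation by the same check.)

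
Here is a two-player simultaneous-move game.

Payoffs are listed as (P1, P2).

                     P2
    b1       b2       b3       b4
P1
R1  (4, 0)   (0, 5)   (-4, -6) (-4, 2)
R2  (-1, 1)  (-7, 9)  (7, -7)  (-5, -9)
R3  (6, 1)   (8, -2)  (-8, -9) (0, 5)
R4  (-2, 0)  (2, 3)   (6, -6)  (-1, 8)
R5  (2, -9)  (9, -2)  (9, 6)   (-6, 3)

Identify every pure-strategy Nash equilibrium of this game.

(R3, b4) and (R5, b3)

(R1, b1): P1 can switch to R3 (4 → 6). Not NE.
(R1, b2): P1 can switch to R3 (0 → 8). Not NE.
(R1, b3): P1 can switch to R2 (-4 → 7). Not NE.
(R1, b4): P1 can switch to R3 (-4 → 0). Not NE.
(R2, b1): P1 can switch to R1 (-1 → 4). Not NE.
(R2, b2): P1 can switch to R1 (-7 → 0). Not NE.
(R2, b3): P1 can switch to R5 (7 → 9). Not NE.
(R2, b4): P1 can switch to R1 (-5 → -4). Not NE.
(R3, b1): P2 can switch to b4 (1 → 5). Not NE.
(R3, b2): P1 can switch to R5 (8 → 9). Not NE.
(R3, b3): P1 can switch to R1 (-8 → -4). Not NE.
(R3, b4): P1 gets 0, best alternative -1; P2 gets 5, best alternative 1. No profitable deviation — NE.
(R4, b1): P1 can switch to R1 (-2 → 4). Not NE.
(R5, b3): P1 gets 9, best alternative 7; P2 gets 6, best alternative 3. No profitable deviation — NE.
(The remaining 6 profiles each have a profitable deviation by the same check.)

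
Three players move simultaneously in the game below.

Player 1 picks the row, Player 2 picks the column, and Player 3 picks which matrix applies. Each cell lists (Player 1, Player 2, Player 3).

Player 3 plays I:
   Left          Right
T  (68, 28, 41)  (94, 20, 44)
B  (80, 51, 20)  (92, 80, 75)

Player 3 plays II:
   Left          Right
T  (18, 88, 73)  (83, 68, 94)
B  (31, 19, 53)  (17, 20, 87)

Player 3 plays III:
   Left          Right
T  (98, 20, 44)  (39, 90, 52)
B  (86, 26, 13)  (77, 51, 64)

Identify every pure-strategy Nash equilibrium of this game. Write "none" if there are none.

This game has no pure Nash equilibrium.

Mark each player's best response to every combination of opponents' strategies; a profile where every player is best-responding is a pure Nash equilibrium.
Player 1 against (Left, I): payoffs 68, 80 → best response B.
Player 1 against (Left, II): payoffs 18, 31 → best response B.
Player 1 against (Left, III): payoffs 98, 86 → best response T.
Player 1 against (Right, I): payoffs 94, 92 → best response T.
Player 1 against (Right, II): payoffs 83, 17 → best response T.
Player 1 against (Right, III): payoffs 39, 77 → best response B.
Player 2 against (T, I): payoffs 28, 20 → best response Left.
Player 2 against (T, II): payoffs 88, 68 → best response Left.
Player 2 against (T, III): payoffs 20, 90 → best response Right.
Player 2 against (B, I): payoffs 51, 80 → best response Right.
Player 2 against (B, II): payoffs 19, 20 → best response Right.
Player 2 against (B, III): payoffs 26, 51 → best response Right.
Player 3 against (T, Left): payoffs 41, 73, 44 → best response II.
Player 3 against (T, Right): payoffs 44, 94, 52 → best response II.
Player 3 against (B, Left): payoffs 20, 53, 13 → best response II.
Player 3 against (B, Right): payoffs 75, 87, 64 → best response II.
No profile is a mutual best response for all players.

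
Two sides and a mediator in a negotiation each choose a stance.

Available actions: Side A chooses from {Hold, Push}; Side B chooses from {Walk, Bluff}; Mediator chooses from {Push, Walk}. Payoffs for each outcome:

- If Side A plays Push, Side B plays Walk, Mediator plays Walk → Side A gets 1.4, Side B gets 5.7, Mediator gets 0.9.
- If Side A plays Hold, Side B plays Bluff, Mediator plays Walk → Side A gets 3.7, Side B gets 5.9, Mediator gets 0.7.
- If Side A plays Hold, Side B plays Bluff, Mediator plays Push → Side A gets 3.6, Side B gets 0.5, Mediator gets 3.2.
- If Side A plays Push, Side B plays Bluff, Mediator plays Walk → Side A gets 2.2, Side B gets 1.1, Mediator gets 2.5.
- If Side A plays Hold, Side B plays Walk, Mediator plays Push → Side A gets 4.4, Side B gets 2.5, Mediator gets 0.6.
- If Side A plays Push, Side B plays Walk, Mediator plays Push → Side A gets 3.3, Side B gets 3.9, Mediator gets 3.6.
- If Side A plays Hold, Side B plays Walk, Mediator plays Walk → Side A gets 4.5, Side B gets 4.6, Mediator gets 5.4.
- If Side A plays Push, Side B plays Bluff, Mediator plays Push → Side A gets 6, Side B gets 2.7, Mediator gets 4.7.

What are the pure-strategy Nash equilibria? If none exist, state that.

Side A against (Walk, Push): payoffs 4.4, 3.3 → best response Hold.
Side A against (Walk, Walk): payoffs 4.5, 1.4 → best response Hold.
Side A against (Bluff, Push): payoffs 3.6, 6 → best response Push.
Side A against (Bluff, Walk): payoffs 3.7, 2.2 → best response Hold.
Side B against (Hold, Push): payoffs 2.5, 0.5 → best response Walk.
Side B against (Hold, Walk): payoffs 4.6, 5.9 → best response Bluff.
Side B against (Push, Push): payoffs 3.9, 2.7 → best response Walk.
Side B against (Push, Walk): payoffs 5.7, 1.1 → best response Walk.
Mediator against (Hold, Walk): payoffs 0.6, 5.4 → best response Walk.
Mediator against (Hold, Bluff): payoffs 3.2, 0.7 → best response Push.
Mediator against (Push, Walk): payoffs 3.6, 0.9 → best response Push.
Mediator against (Push, Bluff): payoffs 4.7, 2.5 → best response Push.
No profile is a mutual best response for all players.

There is no pure-strategy Nash equilibrium.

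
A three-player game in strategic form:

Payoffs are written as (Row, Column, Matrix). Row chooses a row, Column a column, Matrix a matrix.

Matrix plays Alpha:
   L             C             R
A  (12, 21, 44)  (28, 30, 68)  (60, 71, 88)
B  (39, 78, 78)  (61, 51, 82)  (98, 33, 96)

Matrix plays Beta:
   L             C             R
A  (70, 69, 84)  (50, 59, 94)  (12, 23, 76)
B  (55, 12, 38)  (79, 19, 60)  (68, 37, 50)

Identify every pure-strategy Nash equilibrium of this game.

(A, L, Alpha): Row can switch to B (12 → 39). Not NE.
(A, L, Beta): Row gets 70, best alternative 55; Column gets 69, best alternative 59; Matrix gets 84, best alternative 44. No profitable deviation — NE.
(A, C, Alpha): Row can switch to B (28 → 61). Not NE.
(A, C, Beta): Row can switch to B (50 → 79). Not NE.
(A, R, Alpha): Row can switch to B (60 → 98). Not NE.
(A, R, Beta): Row can switch to B (12 → 68). Not NE.
(B, L, Alpha): Row gets 39, best alternative 12; Column gets 78, best alternative 51; Matrix gets 78, best alternative 38. No profitable deviation — NE.
(B, L, Beta): Row can switch to A (55 → 70). Not NE.
(The remaining 4 profiles each have a profitable deviation by the same check.)

Pure-strategy Nash equilibria: (A, L, Beta) and (B, L, Alpha)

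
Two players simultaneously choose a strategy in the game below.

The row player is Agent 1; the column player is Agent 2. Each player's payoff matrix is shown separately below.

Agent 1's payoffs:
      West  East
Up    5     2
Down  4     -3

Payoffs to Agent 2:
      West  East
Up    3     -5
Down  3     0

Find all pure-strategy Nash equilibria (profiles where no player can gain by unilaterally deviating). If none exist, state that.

The unique pure-strategy Nash equilibrium is (Up, West).

Agent 1 against West: payoffs 5, 4 → best response Up.
Agent 1 against East: payoffs 2, -3 → best response Up.
Agent 2 against Up: payoffs 3, -5 → best response West.
Agent 2 against Down: payoffs 3, 0 → best response West.
Mutual best responses: (Up, West).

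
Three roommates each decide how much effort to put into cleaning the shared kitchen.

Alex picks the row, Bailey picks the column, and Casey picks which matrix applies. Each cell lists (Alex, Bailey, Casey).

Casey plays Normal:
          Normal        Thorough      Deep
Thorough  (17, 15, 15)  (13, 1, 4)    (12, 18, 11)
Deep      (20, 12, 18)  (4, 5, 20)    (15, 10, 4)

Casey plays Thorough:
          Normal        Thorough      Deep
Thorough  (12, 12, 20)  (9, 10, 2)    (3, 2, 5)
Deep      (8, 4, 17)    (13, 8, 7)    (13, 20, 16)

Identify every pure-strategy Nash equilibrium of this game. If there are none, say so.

Pure-strategy Nash equilibria: (Thorough, Normal, Thorough); (Deep, Normal, Normal); (Deep, Deep, Thorough)

Mark each player's best response to every combination of opponents' strategies; a profile where every player is best-responding is a pure Nash equilibrium.
Alex against (Normal, Normal): payoffs 17, 20 → best response Deep.
Alex against (Normal, Thorough): payoffs 12, 8 → best response Thorough.
Alex against (Thorough, Normal): payoffs 13, 4 → best response Thorough.
Alex against (Thorough, Thorough): payoffs 9, 13 → best response Deep.
Alex against (Deep, Normal): payoffs 12, 15 → best response Deep.
Alex against (Deep, Thorough): payoffs 3, 13 → best response Deep.
Bailey against (Thorough, Normal): payoffs 15, 1, 18 → best response Deep.
Bailey against (Thorough, Thorough): payoffs 12, 10, 2 → best response Normal.
Bailey against (Deep, Normal): payoffs 12, 5, 10 → best response Normal.
Bailey against (Deep, Thorough): payoffs 4, 8, 20 → best response Deep.
Casey against (Thorough, Normal): payoffs 15, 20 → best response Thorough.
Casey against (Thorough, Thorough): payoffs 4, 2 → best response Normal.
Casey against (Thorough, Deep): payoffs 11, 5 → best response Normal.
Casey against (Deep, Normal): payoffs 18, 17 → best response Normal.
Casey against (Deep, Thorough): payoffs 20, 7 → best response Normal.
Casey against (Deep, Deep): payoffs 4, 16 → best response Thorough.
Mutual best responses: (Thorough, Normal, Thorough); (Deep, Normal, Normal); (Deep, Deep, Thorough).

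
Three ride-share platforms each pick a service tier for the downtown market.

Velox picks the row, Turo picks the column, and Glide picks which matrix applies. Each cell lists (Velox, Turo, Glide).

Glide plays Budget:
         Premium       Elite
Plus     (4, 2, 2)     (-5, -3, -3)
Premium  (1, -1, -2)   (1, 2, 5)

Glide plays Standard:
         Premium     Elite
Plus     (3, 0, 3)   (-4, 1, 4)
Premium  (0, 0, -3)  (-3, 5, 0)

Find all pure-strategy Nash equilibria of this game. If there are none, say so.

Pure NE: (Premium, Elite, Budget)

Mark each player's best response to every combination of opponents' strategies; a profile where every player is best-responding is a pure Nash equilibrium.
Velox against (Premium, Budget): payoffs 4, 1 → best response Plus.
Velox against (Premium, Standard): payoffs 3, 0 → best response Plus.
Velox against (Elite, Budget): payoffs -5, 1 → best response Premium.
Velox against (Elite, Standard): payoffs -4, -3 → best response Premium.
Turo against (Plus, Budget): payoffs 2, -3 → best response Premium.
Turo against (Plus, Standard): payoffs 0, 1 → best response Elite.
Turo against (Premium, Budget): payoffs -1, 2 → best response Elite.
Turo against (Premium, Standard): payoffs 0, 5 → best response Elite.
Glide against (Plus, Premium): payoffs 2, 3 → best response Standard.
Glide against (Plus, Elite): payoffs -3, 4 → best response Standard.
Glide against (Premium, Premium): payoffs -2, -3 → best response Budget.
Glide against (Premium, Elite): payoffs 5, 0 → best response Budget.
Mutual best responses: (Premium, Elite, Budget).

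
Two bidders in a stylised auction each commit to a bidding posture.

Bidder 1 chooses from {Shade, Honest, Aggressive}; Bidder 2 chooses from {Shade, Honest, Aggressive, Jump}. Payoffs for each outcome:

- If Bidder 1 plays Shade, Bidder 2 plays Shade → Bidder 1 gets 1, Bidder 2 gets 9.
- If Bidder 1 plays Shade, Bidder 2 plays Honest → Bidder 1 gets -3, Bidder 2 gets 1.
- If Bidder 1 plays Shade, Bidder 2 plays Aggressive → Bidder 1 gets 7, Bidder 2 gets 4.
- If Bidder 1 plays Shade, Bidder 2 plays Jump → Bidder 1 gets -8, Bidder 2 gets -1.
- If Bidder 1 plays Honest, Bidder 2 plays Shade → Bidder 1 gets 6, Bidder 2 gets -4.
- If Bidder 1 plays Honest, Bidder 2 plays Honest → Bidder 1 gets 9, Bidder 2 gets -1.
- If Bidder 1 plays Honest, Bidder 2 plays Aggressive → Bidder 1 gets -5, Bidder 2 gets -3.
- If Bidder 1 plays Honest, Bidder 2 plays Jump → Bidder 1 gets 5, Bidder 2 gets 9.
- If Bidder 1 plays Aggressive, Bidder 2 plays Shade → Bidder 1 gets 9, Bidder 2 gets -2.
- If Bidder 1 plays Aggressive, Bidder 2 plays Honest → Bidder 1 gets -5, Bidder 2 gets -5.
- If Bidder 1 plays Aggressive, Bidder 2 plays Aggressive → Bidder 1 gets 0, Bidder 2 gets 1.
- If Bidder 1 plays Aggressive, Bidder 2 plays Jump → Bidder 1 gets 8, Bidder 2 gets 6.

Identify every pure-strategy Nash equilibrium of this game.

Pure NE: (Aggressive, Jump)

For each player, find the best response to each opponent profile; mutual best responses are the pure NE.
Bidder 1 against Shade: payoffs 1, 6, 9 → best response Aggressive.
Bidder 1 against Honest: payoffs -3, 9, -5 → best response Honest.
Bidder 1 against Aggressive: payoffs 7, -5, 0 → best response Shade.
Bidder 1 against Jump: payoffs -8, 5, 8 → best response Aggressive.
Bidder 2 against Shade: payoffs 9, 1, 4, -1 → best response Shade.
Bidder 2 against Honest: payoffs -4, -1, -3, 9 → best response Jump.
Bidder 2 against Aggressive: payoffs -2, -5, 1, 6 → best response Jump.
Mutual best responses: (Aggressive, Jump).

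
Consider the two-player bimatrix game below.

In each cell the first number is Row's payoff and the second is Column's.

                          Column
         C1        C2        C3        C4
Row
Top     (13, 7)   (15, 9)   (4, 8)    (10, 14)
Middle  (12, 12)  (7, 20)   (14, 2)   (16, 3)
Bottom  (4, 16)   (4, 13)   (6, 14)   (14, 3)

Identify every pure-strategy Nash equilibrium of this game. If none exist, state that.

There is no pure-strategy Nash equilibrium.

Check each profile: it is a Nash equilibrium iff no player can strictly gain by switching unilaterally.
(Top, C1): Column can switch to C2 (7 → 9). Not NE.
(Top, C2): Column can switch to C4 (9 → 14). Not NE.
(Top, C3): Row can switch to Middle (4 → 14). Not NE.
(Top, C4): Row can switch to Middle (10 → 16). Not NE.
(Middle, C1): Row can switch to Top (12 → 13). Not NE.
(Middle, C2): Row can switch to Top (7 → 15). Not NE.
(Middle, C3): Column can switch to C1 (2 → 12). Not NE.
(Middle, C4): Column can switch to C1 (3 → 12). Not NE.
(The remaining 4 profiles each have a profitable deviation by the same check.)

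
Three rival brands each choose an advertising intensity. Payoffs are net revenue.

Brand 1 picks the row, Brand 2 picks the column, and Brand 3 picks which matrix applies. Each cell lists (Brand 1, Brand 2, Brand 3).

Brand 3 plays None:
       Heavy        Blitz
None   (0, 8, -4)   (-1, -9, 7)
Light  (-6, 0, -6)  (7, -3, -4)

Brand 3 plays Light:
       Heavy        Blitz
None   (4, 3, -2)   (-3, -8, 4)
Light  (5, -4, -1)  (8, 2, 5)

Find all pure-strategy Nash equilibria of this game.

(None, Heavy, None): Brand 3 can switch to Light (-4 → -2). Not NE.
(None, Heavy, Light): Brand 1 can switch to Light (4 → 5). Not NE.
(None, Blitz, None): Brand 1 can switch to Light (-1 → 7). Not NE.
(None, Blitz, Light): Brand 1 can switch to Light (-3 → 8). Not NE.
(Light, Heavy, None): Brand 1 can switch to None (-6 → 0). Not NE.
(Light, Heavy, Light): Brand 2 can switch to Blitz (-4 → 2). Not NE.
(Light, Blitz, None): Brand 2 can switch to Heavy (-3 → 0). Not NE.
(Light, Blitz, Light): Brand 1 gets 8, best alternative -3; Brand 2 gets 2, best alternative -4; Brand 3 gets 5, best alternative -4. No profitable deviation — NE.

The unique pure-strategy Nash equilibrium is (Light, Blitz, Light).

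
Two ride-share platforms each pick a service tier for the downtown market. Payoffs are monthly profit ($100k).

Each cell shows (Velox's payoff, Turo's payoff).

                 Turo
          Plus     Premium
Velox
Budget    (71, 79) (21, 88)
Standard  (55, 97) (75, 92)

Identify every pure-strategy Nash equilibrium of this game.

(Budget, Plus): Turo can switch to Premium (79 → 88). Not NE.
(Budget, Premium): Velox can switch to Standard (21 → 75). Not NE.
(Standard, Plus): Velox can switch to Budget (55 → 71). Not NE.
(Standard, Premium): Turo can switch to Plus (92 → 97). Not NE.

none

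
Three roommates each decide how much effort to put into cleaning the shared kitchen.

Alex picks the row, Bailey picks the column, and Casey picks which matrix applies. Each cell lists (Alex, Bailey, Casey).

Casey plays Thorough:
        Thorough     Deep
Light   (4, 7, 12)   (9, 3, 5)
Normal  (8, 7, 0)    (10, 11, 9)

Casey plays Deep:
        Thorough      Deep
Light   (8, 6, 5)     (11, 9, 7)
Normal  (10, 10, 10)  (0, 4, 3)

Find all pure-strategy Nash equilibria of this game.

(Light, Deep, Deep); (Normal, Thorough, Deep); (Normal, Deep, Thorough)

(Light, Thorough, Thorough): Alex can switch to Normal (4 → 8). Not NE.
(Light, Thorough, Deep): Alex can switch to Normal (8 → 10). Not NE.
(Light, Deep, Thorough): Alex can switch to Normal (9 → 10). Not NE.
(Light, Deep, Deep): Alex gets 11, best alternative 0; Bailey gets 9, best alternative 6; Casey gets 7, best alternative 5. No profitable deviation — NE.
(Normal, Thorough, Thorough): Bailey can switch to Deep (7 → 11). Not NE.
(Normal, Thorough, Deep): Alex gets 10, best alternative 8; Bailey gets 10, best alternative 4; Casey gets 10, best alternative 0. No profitable deviation — NE.
(Normal, Deep, Thorough): Alex gets 10, best alternative 9; Bailey gets 11, best alternative 7; Casey gets 9, best alternative 3. No profitable deviation — NE.
(Normal, Deep, Deep): Alex can switch to Light (0 → 11). Not NE.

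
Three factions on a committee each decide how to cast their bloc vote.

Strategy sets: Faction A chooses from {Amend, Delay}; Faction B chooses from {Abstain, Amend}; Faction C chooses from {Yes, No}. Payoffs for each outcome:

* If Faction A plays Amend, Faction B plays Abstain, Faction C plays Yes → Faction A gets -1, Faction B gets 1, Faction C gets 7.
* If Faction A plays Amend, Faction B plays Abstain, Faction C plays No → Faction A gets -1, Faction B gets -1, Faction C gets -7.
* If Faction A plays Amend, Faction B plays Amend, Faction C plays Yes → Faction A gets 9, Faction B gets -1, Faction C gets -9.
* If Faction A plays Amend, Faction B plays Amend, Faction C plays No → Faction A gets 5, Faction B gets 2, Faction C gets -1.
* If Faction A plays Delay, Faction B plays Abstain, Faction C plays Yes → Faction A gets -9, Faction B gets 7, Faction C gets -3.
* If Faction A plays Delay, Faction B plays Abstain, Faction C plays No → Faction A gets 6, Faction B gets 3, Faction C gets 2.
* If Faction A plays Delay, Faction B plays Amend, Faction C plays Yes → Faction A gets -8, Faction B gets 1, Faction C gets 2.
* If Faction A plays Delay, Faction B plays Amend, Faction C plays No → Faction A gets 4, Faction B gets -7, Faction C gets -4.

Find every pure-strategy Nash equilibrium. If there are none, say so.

Faction A against (Abstain, Yes): payoffs -1, -9 → best response Amend.
Faction A against (Abstain, No): payoffs -1, 6 → best response Delay.
Faction A against (Amend, Yes): payoffs 9, -8 → best response Amend.
Faction A against (Amend, No): payoffs 5, 4 → best response Amend.
Faction B against (Amend, Yes): payoffs 1, -1 → best response Abstain.
Faction B against (Amend, No): payoffs -1, 2 → best response Amend.
Faction B against (Delay, Yes): payoffs 7, 1 → best response Abstain.
Faction B against (Delay, No): payoffs 3, -7 → best response Abstain.
Faction C against (Amend, Abstain): payoffs 7, -7 → best response Yes.
Faction C against (Amend, Amend): payoffs -9, -1 → best response No.
Faction C against (Delay, Abstain): payoffs -3, 2 → best response No.
Faction C against (Delay, Amend): payoffs 2, -4 → best response Yes.
Mutual best responses: (Amend, Abstain, Yes); (Amend, Amend, No); (Delay, Abstain, No).

Pure-strategy Nash equilibria: (Amend, Abstain, Yes), (Amend, Amend, No), (Delay, Abstain, No)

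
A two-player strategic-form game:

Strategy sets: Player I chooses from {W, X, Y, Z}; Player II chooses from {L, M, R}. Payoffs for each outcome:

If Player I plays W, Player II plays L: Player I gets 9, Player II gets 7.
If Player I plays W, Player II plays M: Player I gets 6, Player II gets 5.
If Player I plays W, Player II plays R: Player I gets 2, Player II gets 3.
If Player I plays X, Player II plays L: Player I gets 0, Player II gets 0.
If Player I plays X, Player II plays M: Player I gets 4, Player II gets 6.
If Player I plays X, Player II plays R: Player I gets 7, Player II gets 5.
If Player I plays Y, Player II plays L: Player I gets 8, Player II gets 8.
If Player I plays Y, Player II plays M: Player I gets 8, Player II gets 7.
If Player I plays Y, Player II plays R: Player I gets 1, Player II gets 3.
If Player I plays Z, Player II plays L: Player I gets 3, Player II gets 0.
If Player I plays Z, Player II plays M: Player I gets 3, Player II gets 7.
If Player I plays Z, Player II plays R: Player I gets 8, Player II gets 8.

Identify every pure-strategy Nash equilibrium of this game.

(W, L), (Z, R)

(W, L): Player I gets 9, best alternative 8; Player II gets 7, best alternative 5. No profitable deviation — NE.
(W, M): Player I can switch to Y (6 → 8). Not NE.
(W, R): Player I can switch to X (2 → 7). Not NE.
(X, L): Player I can switch to W (0 → 9). Not NE.
(X, M): Player I can switch to W (4 → 6). Not NE.
(X, R): Player I can switch to Z (7 → 8). Not NE.
(Y, L): Player I can switch to W (8 → 9). Not NE.
(Z, R): Player I gets 8, best alternative 7; Player II gets 8, best alternative 7. No profitable deviation — NE.
(The remaining 4 profiles each have a profitable deviation by the same check.)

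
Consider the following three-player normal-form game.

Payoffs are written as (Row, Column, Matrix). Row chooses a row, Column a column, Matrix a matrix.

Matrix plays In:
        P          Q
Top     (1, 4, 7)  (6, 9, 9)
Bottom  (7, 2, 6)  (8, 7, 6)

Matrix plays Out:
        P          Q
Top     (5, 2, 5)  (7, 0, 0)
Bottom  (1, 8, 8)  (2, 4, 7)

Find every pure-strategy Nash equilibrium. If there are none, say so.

No pure-strategy Nash equilibrium.

Check each profile: it is a Nash equilibrium iff no player can strictly gain by switching unilaterally.
(Top, P, In): Row can switch to Bottom (1 → 7). Not NE.
(Top, P, Out): Matrix can switch to In (5 → 7). Not NE.
(Top, Q, In): Row can switch to Bottom (6 → 8). Not NE.
(Top, Q, Out): Column can switch to P (0 → 2). Not NE.
(Bottom, P, In): Column can switch to Q (2 → 7). Not NE.
(Bottom, P, Out): Row can switch to Top (1 → 5). Not NE.
(The remaining 2 profiles each have a profitable deviation by the same check.)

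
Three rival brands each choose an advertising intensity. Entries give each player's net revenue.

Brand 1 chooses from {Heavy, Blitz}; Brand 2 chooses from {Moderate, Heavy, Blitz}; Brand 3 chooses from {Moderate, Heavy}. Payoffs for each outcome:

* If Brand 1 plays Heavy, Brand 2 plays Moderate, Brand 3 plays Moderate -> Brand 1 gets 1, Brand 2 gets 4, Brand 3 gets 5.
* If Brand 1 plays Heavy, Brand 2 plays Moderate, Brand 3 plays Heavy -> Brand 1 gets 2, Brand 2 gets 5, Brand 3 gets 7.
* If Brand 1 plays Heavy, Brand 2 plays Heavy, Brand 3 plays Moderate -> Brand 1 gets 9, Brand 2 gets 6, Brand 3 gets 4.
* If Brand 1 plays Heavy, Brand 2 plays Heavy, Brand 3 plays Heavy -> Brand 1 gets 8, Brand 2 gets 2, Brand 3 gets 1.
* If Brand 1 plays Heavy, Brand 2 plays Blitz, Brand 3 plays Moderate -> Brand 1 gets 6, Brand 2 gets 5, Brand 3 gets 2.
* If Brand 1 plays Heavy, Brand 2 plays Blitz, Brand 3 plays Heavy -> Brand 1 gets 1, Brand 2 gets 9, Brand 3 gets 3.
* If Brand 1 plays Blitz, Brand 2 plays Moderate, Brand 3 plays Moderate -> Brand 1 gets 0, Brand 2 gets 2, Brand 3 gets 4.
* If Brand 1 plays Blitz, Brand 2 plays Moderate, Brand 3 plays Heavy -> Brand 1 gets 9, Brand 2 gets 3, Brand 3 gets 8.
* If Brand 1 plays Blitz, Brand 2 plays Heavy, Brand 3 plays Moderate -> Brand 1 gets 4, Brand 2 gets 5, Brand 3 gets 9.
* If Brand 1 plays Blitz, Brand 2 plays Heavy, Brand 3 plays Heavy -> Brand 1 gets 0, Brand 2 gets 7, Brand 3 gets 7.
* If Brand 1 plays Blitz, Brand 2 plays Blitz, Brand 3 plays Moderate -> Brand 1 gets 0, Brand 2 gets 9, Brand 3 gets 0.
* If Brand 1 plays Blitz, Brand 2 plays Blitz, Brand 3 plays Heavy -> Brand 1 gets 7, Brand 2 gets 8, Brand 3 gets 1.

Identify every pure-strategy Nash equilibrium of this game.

(Heavy, Heavy, Moderate), (Blitz, Blitz, Heavy)

For each player, find the best response to each opponent profile; mutual best responses are the pure NE.
Brand 1 against (Moderate, Moderate): payoffs 1, 0 → best response Heavy.
Brand 1 against (Moderate, Heavy): payoffs 2, 9 → best response Blitz.
Brand 1 against (Heavy, Moderate): payoffs 9, 4 → best response Heavy.
Brand 1 against (Heavy, Heavy): payoffs 8, 0 → best response Heavy.
Brand 1 against (Blitz, Moderate): payoffs 6, 0 → best response Heavy.
Brand 1 against (Blitz, Heavy): payoffs 1, 7 → best response Blitz.
Brand 2 against (Heavy, Moderate): payoffs 4, 6, 5 → best response Heavy.
Brand 2 against (Heavy, Heavy): payoffs 5, 2, 9 → best response Blitz.
Brand 2 against (Blitz, Moderate): payoffs 2, 5, 9 → best response Blitz.
Brand 2 against (Blitz, Heavy): payoffs 3, 7, 8 → best response Blitz.
Brand 3 against (Heavy, Moderate): payoffs 5, 7 → best response Heavy.
Brand 3 against (Heavy, Heavy): payoffs 4, 1 → best response Moderate.
Brand 3 against (Heavy, Blitz): payoffs 2, 3 → best response Heavy.
Brand 3 against (Blitz, Moderate): payoffs 4, 8 → best response Heavy.
Brand 3 against (Blitz, Heavy): payoffs 9, 7 → best response Moderate.
Brand 3 against (Blitz, Blitz): payoffs 0, 1 → best response Heavy.
Mutual best responses: (Heavy, Heavy, Moderate); (Blitz, Blitz, Heavy).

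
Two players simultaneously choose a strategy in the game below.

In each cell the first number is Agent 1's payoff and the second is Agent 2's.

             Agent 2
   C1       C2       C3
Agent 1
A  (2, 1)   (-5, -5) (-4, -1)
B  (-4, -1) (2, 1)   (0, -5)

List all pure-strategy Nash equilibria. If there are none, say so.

(A, C1); (B, C2)

For each strategy profile, look for a profitable unilateral deviation.
(A, C1): Agent 1 gets 2, best alternative -4; Agent 2 gets 1, best alternative -1. No profitable deviation — NE.
(A, C2): Agent 1 can switch to B (-5 → 2). Not NE.
(A, C3): Agent 1 can switch to B (-4 → 0). Not NE.
(B, C1): Agent 1 can switch to A (-4 → 2). Not NE.
(B, C2): Agent 1 gets 2, best alternative -5; Agent 2 gets 1, best alternative -1. No profitable deviation — NE.
(B, C3): Agent 2 can switch to C1 (-5 → -1). Not NE.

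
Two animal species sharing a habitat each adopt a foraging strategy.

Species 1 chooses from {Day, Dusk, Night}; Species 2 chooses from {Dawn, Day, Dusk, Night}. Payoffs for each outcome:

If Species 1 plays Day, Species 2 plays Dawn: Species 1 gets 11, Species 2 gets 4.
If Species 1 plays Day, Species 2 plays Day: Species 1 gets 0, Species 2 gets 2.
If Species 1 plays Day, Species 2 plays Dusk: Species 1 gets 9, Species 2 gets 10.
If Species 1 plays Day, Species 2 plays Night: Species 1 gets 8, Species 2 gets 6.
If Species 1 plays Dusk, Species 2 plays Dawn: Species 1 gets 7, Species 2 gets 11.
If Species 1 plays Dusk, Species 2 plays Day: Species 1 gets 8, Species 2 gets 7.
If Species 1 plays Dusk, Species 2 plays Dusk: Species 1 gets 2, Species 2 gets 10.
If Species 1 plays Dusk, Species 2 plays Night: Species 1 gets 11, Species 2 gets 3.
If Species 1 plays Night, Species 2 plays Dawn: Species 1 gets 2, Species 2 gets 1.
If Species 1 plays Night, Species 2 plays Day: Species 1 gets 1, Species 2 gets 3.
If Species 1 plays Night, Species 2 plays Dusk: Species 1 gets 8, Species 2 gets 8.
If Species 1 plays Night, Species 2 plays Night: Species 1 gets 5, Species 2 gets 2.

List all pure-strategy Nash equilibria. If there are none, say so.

(Day, Dawn): Species 2 can switch to Dusk (4 → 10). Not NE.
(Day, Day): Species 1 can switch to Dusk (0 → 8). Not NE.
(Day, Dusk): Species 1 gets 9, best alternative 8; Species 2 gets 10, best alternative 6. No profitable deviation — NE.
(Day, Night): Species 1 can switch to Dusk (8 → 11). Not NE.
(Dusk, Dawn): Species 1 can switch to Day (7 → 11). Not NE.
(Dusk, Day): Species 2 can switch to Dawn (7 → 11). Not NE.
(Dusk, Dusk): Species 1 can switch to Day (2 → 9). Not NE.
(Dusk, Night): Species 2 can switch to Dawn (3 → 11). Not NE.
(Night, Dawn): Species 1 can switch to Day (2 → 11). Not NE.
(Night, Day): Species 1 can switch to Dusk (1 → 8). Not NE.
(Night, Dusk): Species 1 can switch to Day (8 → 9). Not NE.
(Night, Night): Species 1 can switch to Day (5 → 8). Not NE.

The unique pure-strategy Nash equilibrium is (Day, Dusk).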